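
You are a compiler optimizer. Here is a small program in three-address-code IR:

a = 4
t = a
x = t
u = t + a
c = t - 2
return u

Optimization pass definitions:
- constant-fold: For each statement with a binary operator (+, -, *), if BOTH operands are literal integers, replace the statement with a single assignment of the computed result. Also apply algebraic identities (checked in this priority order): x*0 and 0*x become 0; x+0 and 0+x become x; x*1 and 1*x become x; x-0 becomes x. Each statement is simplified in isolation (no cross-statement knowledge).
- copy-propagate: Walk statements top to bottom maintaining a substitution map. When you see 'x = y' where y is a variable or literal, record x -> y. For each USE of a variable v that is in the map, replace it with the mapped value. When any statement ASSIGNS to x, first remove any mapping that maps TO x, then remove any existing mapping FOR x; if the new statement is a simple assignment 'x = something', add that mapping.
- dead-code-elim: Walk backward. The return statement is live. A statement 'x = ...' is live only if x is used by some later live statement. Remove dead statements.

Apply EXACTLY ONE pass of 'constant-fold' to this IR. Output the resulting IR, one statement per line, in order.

Applying constant-fold statement-by-statement:
  [1] a = 4  (unchanged)
  [2] t = a  (unchanged)
  [3] x = t  (unchanged)
  [4] u = t + a  (unchanged)
  [5] c = t - 2  (unchanged)
  [6] return u  (unchanged)
Result (6 stmts):
  a = 4
  t = a
  x = t
  u = t + a
  c = t - 2
  return u

Answer: a = 4
t = a
x = t
u = t + a
c = t - 2
return u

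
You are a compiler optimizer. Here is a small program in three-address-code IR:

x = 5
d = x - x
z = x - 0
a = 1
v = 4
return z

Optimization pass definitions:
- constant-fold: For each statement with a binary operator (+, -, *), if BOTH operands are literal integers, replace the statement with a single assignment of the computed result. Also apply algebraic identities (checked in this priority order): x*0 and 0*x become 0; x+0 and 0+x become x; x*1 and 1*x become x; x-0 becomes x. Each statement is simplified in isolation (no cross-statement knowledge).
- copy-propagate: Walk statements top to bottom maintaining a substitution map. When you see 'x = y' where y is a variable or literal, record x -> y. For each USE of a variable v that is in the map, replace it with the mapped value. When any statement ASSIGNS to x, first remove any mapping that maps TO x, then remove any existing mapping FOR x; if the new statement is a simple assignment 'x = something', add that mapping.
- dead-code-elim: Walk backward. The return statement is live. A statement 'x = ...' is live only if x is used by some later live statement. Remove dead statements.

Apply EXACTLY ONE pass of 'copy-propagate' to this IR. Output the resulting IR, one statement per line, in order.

Applying copy-propagate statement-by-statement:
  [1] x = 5  (unchanged)
  [2] d = x - x  -> d = 5 - 5
  [3] z = x - 0  -> z = 5 - 0
  [4] a = 1  (unchanged)
  [5] v = 4  (unchanged)
  [6] return z  (unchanged)
Result (6 stmts):
  x = 5
  d = 5 - 5
  z = 5 - 0
  a = 1
  v = 4
  return z

Answer: x = 5
d = 5 - 5
z = 5 - 0
a = 1
v = 4
return z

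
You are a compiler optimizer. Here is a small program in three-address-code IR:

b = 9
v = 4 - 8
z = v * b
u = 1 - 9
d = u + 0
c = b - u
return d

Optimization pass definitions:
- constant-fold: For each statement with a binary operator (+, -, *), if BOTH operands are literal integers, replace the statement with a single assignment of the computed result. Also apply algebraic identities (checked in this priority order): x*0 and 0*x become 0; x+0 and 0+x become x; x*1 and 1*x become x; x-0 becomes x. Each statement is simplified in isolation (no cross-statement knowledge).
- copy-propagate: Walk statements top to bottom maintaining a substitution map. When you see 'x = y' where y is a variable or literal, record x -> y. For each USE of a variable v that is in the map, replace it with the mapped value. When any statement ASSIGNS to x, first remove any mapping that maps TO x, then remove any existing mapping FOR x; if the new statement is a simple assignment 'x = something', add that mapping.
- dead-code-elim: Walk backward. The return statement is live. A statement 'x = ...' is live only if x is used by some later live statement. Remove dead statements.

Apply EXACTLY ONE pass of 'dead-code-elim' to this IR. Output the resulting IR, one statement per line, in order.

Answer: u = 1 - 9
d = u + 0
return d

Derivation:
Applying dead-code-elim statement-by-statement:
  [7] return d  -> KEEP (return); live=['d']
  [6] c = b - u  -> DEAD (c not live)
  [5] d = u + 0  -> KEEP; live=['u']
  [4] u = 1 - 9  -> KEEP; live=[]
  [3] z = v * b  -> DEAD (z not live)
  [2] v = 4 - 8  -> DEAD (v not live)
  [1] b = 9  -> DEAD (b not live)
Result (3 stmts):
  u = 1 - 9
  d = u + 0
  return d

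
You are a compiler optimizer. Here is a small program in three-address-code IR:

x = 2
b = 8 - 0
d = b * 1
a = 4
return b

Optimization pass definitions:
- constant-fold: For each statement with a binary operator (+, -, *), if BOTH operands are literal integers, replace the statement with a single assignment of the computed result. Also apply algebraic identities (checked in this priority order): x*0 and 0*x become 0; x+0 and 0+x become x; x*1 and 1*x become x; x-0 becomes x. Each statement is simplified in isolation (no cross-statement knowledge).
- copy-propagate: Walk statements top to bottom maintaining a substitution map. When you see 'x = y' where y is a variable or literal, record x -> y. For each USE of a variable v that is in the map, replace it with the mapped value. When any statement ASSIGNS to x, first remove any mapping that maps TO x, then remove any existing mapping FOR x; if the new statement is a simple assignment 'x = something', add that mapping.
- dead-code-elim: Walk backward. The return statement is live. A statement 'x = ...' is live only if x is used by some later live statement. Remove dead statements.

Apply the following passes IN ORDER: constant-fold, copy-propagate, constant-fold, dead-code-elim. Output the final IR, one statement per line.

Initial IR:
  x = 2
  b = 8 - 0
  d = b * 1
  a = 4
  return b
After constant-fold (5 stmts):
  x = 2
  b = 8
  d = b
  a = 4
  return b
After copy-propagate (5 stmts):
  x = 2
  b = 8
  d = 8
  a = 4
  return 8
After constant-fold (5 stmts):
  x = 2
  b = 8
  d = 8
  a = 4
  return 8
After dead-code-elim (1 stmts):
  return 8

Answer: return 8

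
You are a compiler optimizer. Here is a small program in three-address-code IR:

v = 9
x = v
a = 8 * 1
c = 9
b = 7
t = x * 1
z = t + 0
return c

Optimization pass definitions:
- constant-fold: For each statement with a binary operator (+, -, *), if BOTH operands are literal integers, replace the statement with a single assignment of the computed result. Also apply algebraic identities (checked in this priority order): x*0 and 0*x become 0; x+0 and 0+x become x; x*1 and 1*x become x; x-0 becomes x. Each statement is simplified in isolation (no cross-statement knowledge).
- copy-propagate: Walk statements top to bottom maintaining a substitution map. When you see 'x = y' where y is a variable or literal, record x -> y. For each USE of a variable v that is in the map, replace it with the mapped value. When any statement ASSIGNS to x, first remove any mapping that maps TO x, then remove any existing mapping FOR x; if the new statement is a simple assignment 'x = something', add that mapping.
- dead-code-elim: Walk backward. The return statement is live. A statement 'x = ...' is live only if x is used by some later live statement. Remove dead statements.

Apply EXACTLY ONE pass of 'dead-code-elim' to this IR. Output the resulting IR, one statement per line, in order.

Answer: c = 9
return c

Derivation:
Applying dead-code-elim statement-by-statement:
  [8] return c  -> KEEP (return); live=['c']
  [7] z = t + 0  -> DEAD (z not live)
  [6] t = x * 1  -> DEAD (t not live)
  [5] b = 7  -> DEAD (b not live)
  [4] c = 9  -> KEEP; live=[]
  [3] a = 8 * 1  -> DEAD (a not live)
  [2] x = v  -> DEAD (x not live)
  [1] v = 9  -> DEAD (v not live)
Result (2 stmts):
  c = 9
  return c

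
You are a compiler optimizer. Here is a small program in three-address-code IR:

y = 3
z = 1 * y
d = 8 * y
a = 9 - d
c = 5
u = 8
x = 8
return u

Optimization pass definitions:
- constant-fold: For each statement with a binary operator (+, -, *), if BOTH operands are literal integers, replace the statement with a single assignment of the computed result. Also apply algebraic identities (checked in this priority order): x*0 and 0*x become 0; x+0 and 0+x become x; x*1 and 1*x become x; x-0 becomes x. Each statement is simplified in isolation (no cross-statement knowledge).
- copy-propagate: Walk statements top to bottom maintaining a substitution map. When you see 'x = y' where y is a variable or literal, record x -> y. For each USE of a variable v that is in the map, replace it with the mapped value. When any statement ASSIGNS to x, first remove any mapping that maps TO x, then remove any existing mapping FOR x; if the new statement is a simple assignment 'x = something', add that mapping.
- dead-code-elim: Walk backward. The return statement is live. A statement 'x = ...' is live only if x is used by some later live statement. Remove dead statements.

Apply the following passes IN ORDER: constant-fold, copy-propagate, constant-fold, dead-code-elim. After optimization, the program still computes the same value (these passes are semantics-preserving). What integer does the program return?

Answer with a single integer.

Initial IR:
  y = 3
  z = 1 * y
  d = 8 * y
  a = 9 - d
  c = 5
  u = 8
  x = 8
  return u
After constant-fold (8 stmts):
  y = 3
  z = y
  d = 8 * y
  a = 9 - d
  c = 5
  u = 8
  x = 8
  return u
After copy-propagate (8 stmts):
  y = 3
  z = 3
  d = 8 * 3
  a = 9 - d
  c = 5
  u = 8
  x = 8
  return 8
After constant-fold (8 stmts):
  y = 3
  z = 3
  d = 24
  a = 9 - d
  c = 5
  u = 8
  x = 8
  return 8
After dead-code-elim (1 stmts):
  return 8
Evaluate:
  y = 3  =>  y = 3
  z = 1 * y  =>  z = 3
  d = 8 * y  =>  d = 24
  a = 9 - d  =>  a = -15
  c = 5  =>  c = 5
  u = 8  =>  u = 8
  x = 8  =>  x = 8
  return u = 8

Answer: 8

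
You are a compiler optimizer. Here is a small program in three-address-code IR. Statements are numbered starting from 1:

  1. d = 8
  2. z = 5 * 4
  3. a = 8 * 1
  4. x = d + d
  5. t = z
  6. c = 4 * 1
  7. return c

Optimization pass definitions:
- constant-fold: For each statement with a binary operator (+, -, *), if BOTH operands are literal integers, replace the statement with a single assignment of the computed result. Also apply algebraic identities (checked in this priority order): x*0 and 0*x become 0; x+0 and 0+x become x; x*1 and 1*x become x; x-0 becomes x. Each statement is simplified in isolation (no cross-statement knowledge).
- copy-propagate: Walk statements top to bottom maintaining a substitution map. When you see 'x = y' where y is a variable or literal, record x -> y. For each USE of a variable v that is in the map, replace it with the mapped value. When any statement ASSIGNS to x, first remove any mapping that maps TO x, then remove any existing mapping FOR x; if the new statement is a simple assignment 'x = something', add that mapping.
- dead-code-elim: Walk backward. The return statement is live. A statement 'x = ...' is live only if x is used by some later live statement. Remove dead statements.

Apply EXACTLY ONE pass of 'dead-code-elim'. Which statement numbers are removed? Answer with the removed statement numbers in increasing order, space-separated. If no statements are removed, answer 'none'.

Backward liveness scan:
Stmt 1 'd = 8': DEAD (d not in live set [])
Stmt 2 'z = 5 * 4': DEAD (z not in live set [])
Stmt 3 'a = 8 * 1': DEAD (a not in live set [])
Stmt 4 'x = d + d': DEAD (x not in live set [])
Stmt 5 't = z': DEAD (t not in live set [])
Stmt 6 'c = 4 * 1': KEEP (c is live); live-in = []
Stmt 7 'return c': KEEP (return); live-in = ['c']
Removed statement numbers: [1, 2, 3, 4, 5]
Surviving IR:
  c = 4 * 1
  return c

Answer: 1 2 3 4 5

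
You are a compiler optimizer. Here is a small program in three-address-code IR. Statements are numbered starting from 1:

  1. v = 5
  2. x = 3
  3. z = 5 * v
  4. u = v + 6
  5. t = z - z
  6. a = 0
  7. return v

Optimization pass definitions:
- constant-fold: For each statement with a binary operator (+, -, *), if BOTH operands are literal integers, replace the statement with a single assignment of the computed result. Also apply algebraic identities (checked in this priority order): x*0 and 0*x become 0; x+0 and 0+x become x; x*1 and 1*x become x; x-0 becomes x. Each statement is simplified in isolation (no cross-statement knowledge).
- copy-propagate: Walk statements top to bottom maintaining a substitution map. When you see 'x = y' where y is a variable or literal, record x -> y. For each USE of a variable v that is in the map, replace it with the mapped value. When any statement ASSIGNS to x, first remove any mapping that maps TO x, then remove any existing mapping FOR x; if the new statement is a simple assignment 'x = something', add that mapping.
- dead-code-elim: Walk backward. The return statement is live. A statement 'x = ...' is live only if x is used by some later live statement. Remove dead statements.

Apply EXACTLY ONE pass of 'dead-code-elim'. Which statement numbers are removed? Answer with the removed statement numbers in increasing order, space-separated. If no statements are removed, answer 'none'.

Backward liveness scan:
Stmt 1 'v = 5': KEEP (v is live); live-in = []
Stmt 2 'x = 3': DEAD (x not in live set ['v'])
Stmt 3 'z = 5 * v': DEAD (z not in live set ['v'])
Stmt 4 'u = v + 6': DEAD (u not in live set ['v'])
Stmt 5 't = z - z': DEAD (t not in live set ['v'])
Stmt 6 'a = 0': DEAD (a not in live set ['v'])
Stmt 7 'return v': KEEP (return); live-in = ['v']
Removed statement numbers: [2, 3, 4, 5, 6]
Surviving IR:
  v = 5
  return v

Answer: 2 3 4 5 6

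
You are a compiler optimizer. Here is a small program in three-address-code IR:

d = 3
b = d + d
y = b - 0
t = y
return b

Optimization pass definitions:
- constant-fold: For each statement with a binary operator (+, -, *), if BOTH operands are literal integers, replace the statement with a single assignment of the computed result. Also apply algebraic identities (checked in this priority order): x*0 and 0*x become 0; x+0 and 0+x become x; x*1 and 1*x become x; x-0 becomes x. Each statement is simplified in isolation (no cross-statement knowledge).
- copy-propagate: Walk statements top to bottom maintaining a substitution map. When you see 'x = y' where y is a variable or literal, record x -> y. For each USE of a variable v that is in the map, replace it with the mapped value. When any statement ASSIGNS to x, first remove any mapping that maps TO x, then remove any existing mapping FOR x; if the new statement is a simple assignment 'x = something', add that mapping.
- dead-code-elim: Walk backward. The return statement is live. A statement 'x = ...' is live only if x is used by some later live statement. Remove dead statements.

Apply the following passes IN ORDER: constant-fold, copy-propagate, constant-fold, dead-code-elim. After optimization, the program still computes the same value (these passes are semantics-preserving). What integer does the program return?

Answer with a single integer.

Initial IR:
  d = 3
  b = d + d
  y = b - 0
  t = y
  return b
After constant-fold (5 stmts):
  d = 3
  b = d + d
  y = b
  t = y
  return b
After copy-propagate (5 stmts):
  d = 3
  b = 3 + 3
  y = b
  t = b
  return b
After constant-fold (5 stmts):
  d = 3
  b = 6
  y = b
  t = b
  return b
After dead-code-elim (2 stmts):
  b = 6
  return b
Evaluate:
  d = 3  =>  d = 3
  b = d + d  =>  b = 6
  y = b - 0  =>  y = 6
  t = y  =>  t = 6
  return b = 6

Answer: 6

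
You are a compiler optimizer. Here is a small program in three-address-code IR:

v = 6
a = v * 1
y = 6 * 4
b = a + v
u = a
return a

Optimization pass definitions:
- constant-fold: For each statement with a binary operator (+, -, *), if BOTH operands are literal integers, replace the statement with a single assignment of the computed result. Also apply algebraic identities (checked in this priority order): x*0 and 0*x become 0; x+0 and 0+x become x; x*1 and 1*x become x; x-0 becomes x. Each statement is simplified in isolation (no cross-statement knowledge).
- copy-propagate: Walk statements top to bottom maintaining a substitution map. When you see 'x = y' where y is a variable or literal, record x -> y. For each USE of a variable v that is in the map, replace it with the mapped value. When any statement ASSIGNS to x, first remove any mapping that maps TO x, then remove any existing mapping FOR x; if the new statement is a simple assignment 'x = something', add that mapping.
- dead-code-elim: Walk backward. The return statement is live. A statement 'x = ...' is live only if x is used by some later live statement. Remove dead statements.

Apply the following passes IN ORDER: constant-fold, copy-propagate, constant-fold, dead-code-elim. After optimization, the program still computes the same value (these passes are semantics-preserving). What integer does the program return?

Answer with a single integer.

Initial IR:
  v = 6
  a = v * 1
  y = 6 * 4
  b = a + v
  u = a
  return a
After constant-fold (6 stmts):
  v = 6
  a = v
  y = 24
  b = a + v
  u = a
  return a
After copy-propagate (6 stmts):
  v = 6
  a = 6
  y = 24
  b = 6 + 6
  u = 6
  return 6
After constant-fold (6 stmts):
  v = 6
  a = 6
  y = 24
  b = 12
  u = 6
  return 6
After dead-code-elim (1 stmts):
  return 6
Evaluate:
  v = 6  =>  v = 6
  a = v * 1  =>  a = 6
  y = 6 * 4  =>  y = 24
  b = a + v  =>  b = 12
  u = a  =>  u = 6
  return a = 6

Answer: 6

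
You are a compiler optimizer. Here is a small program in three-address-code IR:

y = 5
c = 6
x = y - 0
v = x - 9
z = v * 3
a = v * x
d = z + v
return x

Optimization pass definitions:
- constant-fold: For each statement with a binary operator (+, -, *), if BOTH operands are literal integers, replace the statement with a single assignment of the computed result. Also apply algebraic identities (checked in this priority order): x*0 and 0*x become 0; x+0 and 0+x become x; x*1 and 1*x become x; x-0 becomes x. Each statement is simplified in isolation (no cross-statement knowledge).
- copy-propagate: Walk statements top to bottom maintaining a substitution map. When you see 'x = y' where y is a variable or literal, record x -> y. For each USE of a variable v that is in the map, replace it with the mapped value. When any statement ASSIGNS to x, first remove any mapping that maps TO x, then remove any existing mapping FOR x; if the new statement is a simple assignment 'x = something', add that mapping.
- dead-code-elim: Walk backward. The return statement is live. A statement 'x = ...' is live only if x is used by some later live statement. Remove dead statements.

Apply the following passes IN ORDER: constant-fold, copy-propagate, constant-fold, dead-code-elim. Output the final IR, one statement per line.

Answer: return 5

Derivation:
Initial IR:
  y = 5
  c = 6
  x = y - 0
  v = x - 9
  z = v * 3
  a = v * x
  d = z + v
  return x
After constant-fold (8 stmts):
  y = 5
  c = 6
  x = y
  v = x - 9
  z = v * 3
  a = v * x
  d = z + v
  return x
After copy-propagate (8 stmts):
  y = 5
  c = 6
  x = 5
  v = 5 - 9
  z = v * 3
  a = v * 5
  d = z + v
  return 5
After constant-fold (8 stmts):
  y = 5
  c = 6
  x = 5
  v = -4
  z = v * 3
  a = v * 5
  d = z + v
  return 5
After dead-code-elim (1 stmts):
  return 5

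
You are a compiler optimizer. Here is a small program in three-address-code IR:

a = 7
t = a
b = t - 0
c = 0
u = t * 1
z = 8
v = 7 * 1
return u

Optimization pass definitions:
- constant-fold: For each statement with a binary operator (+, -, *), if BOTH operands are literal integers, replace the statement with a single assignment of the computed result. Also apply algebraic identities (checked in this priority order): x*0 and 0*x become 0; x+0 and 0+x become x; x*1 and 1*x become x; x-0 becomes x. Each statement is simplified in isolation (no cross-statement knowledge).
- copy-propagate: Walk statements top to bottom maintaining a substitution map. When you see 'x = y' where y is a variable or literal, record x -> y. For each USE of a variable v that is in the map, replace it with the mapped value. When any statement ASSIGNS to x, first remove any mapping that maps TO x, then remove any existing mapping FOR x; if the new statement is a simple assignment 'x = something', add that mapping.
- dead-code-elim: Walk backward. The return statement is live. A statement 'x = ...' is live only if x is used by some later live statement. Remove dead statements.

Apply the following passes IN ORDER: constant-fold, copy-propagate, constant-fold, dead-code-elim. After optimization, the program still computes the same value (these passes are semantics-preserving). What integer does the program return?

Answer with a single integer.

Initial IR:
  a = 7
  t = a
  b = t - 0
  c = 0
  u = t * 1
  z = 8
  v = 7 * 1
  return u
After constant-fold (8 stmts):
  a = 7
  t = a
  b = t
  c = 0
  u = t
  z = 8
  v = 7
  return u
After copy-propagate (8 stmts):
  a = 7
  t = 7
  b = 7
  c = 0
  u = 7
  z = 8
  v = 7
  return 7
After constant-fold (8 stmts):
  a = 7
  t = 7
  b = 7
  c = 0
  u = 7
  z = 8
  v = 7
  return 7
After dead-code-elim (1 stmts):
  return 7
Evaluate:
  a = 7  =>  a = 7
  t = a  =>  t = 7
  b = t - 0  =>  b = 7
  c = 0  =>  c = 0
  u = t * 1  =>  u = 7
  z = 8  =>  z = 8
  v = 7 * 1  =>  v = 7
  return u = 7

Answer: 7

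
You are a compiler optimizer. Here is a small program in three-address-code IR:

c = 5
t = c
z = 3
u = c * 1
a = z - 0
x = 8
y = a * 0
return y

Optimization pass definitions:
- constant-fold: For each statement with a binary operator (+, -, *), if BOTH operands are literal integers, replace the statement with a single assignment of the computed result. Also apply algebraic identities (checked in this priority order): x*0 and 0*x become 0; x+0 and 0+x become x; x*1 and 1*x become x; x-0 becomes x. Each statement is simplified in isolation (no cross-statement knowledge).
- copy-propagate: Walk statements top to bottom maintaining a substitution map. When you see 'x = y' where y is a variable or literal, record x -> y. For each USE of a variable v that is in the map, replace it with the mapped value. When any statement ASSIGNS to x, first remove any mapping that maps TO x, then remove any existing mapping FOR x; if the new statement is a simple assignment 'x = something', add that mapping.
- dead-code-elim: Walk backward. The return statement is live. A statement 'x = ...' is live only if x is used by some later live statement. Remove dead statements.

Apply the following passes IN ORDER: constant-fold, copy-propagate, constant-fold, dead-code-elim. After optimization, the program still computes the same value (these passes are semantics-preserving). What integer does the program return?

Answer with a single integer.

Initial IR:
  c = 5
  t = c
  z = 3
  u = c * 1
  a = z - 0
  x = 8
  y = a * 0
  return y
After constant-fold (8 stmts):
  c = 5
  t = c
  z = 3
  u = c
  a = z
  x = 8
  y = 0
  return y
After copy-propagate (8 stmts):
  c = 5
  t = 5
  z = 3
  u = 5
  a = 3
  x = 8
  y = 0
  return 0
After constant-fold (8 stmts):
  c = 5
  t = 5
  z = 3
  u = 5
  a = 3
  x = 8
  y = 0
  return 0
After dead-code-elim (1 stmts):
  return 0
Evaluate:
  c = 5  =>  c = 5
  t = c  =>  t = 5
  z = 3  =>  z = 3
  u = c * 1  =>  u = 5
  a = z - 0  =>  a = 3
  x = 8  =>  x = 8
  y = a * 0  =>  y = 0
  return y = 0

Answer: 0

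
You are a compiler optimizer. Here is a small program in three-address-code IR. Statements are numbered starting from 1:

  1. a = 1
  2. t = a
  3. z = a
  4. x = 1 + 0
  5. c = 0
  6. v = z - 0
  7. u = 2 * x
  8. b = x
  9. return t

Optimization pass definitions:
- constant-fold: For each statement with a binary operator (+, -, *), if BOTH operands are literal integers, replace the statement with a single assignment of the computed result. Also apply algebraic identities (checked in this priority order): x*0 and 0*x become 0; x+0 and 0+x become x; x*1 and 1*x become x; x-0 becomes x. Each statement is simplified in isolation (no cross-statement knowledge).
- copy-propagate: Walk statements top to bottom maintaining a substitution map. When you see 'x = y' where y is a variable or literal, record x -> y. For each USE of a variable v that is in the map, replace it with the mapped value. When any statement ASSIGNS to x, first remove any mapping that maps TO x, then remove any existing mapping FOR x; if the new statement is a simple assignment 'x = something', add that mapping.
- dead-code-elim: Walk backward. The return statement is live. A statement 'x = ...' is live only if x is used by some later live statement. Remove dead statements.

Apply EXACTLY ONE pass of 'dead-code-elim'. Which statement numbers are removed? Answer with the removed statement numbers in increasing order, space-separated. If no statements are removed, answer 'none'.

Backward liveness scan:
Stmt 1 'a = 1': KEEP (a is live); live-in = []
Stmt 2 't = a': KEEP (t is live); live-in = ['a']
Stmt 3 'z = a': DEAD (z not in live set ['t'])
Stmt 4 'x = 1 + 0': DEAD (x not in live set ['t'])
Stmt 5 'c = 0': DEAD (c not in live set ['t'])
Stmt 6 'v = z - 0': DEAD (v not in live set ['t'])
Stmt 7 'u = 2 * x': DEAD (u not in live set ['t'])
Stmt 8 'b = x': DEAD (b not in live set ['t'])
Stmt 9 'return t': KEEP (return); live-in = ['t']
Removed statement numbers: [3, 4, 5, 6, 7, 8]
Surviving IR:
  a = 1
  t = a
  return t

Answer: 3 4 5 6 7 8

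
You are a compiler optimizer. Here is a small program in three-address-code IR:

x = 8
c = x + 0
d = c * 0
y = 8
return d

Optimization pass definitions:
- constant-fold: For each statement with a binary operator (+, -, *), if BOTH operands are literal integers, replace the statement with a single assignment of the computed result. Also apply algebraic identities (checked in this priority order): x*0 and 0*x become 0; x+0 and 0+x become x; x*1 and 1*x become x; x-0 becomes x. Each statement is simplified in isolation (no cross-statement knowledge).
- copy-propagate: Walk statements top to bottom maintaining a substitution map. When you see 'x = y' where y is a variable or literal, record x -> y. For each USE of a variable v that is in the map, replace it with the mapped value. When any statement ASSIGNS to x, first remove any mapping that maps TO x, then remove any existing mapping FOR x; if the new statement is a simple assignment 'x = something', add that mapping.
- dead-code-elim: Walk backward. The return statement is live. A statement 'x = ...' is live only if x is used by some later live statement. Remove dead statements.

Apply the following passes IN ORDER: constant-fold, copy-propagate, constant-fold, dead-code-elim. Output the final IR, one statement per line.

Answer: return 0

Derivation:
Initial IR:
  x = 8
  c = x + 0
  d = c * 0
  y = 8
  return d
After constant-fold (5 stmts):
  x = 8
  c = x
  d = 0
  y = 8
  return d
After copy-propagate (5 stmts):
  x = 8
  c = 8
  d = 0
  y = 8
  return 0
After constant-fold (5 stmts):
  x = 8
  c = 8
  d = 0
  y = 8
  return 0
After dead-code-elim (1 stmts):
  return 0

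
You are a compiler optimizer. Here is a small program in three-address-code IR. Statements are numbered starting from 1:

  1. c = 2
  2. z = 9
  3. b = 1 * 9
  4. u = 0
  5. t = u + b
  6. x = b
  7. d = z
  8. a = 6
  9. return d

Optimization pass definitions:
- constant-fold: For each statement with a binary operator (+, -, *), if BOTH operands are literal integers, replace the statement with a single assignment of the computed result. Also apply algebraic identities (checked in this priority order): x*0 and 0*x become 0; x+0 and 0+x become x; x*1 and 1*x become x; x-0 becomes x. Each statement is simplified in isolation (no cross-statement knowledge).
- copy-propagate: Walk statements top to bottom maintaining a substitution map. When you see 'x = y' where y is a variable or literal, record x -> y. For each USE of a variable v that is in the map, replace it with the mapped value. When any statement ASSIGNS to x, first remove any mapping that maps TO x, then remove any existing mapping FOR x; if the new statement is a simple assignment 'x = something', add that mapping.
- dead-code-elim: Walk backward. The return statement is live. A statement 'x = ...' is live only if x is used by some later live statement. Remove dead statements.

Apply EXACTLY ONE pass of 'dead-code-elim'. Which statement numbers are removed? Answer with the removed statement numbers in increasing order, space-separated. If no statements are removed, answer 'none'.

Backward liveness scan:
Stmt 1 'c = 2': DEAD (c not in live set [])
Stmt 2 'z = 9': KEEP (z is live); live-in = []
Stmt 3 'b = 1 * 9': DEAD (b not in live set ['z'])
Stmt 4 'u = 0': DEAD (u not in live set ['z'])
Stmt 5 't = u + b': DEAD (t not in live set ['z'])
Stmt 6 'x = b': DEAD (x not in live set ['z'])
Stmt 7 'd = z': KEEP (d is live); live-in = ['z']
Stmt 8 'a = 6': DEAD (a not in live set ['d'])
Stmt 9 'return d': KEEP (return); live-in = ['d']
Removed statement numbers: [1, 3, 4, 5, 6, 8]
Surviving IR:
  z = 9
  d = z
  return d

Answer: 1 3 4 5 6 8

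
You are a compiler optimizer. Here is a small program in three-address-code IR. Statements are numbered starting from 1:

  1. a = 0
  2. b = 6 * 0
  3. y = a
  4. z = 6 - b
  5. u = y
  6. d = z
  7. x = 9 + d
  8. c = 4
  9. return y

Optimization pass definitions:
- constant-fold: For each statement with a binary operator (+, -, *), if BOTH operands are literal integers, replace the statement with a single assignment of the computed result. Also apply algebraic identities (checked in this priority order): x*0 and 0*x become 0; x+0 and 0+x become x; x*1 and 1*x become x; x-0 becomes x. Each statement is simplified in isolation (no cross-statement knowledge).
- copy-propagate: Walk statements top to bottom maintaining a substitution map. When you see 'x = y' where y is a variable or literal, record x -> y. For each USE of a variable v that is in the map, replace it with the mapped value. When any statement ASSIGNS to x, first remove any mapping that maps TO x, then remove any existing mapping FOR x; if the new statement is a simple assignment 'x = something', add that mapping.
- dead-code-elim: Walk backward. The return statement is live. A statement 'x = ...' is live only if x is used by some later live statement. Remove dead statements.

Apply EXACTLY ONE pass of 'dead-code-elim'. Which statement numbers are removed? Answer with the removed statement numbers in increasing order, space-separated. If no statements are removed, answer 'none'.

Backward liveness scan:
Stmt 1 'a = 0': KEEP (a is live); live-in = []
Stmt 2 'b = 6 * 0': DEAD (b not in live set ['a'])
Stmt 3 'y = a': KEEP (y is live); live-in = ['a']
Stmt 4 'z = 6 - b': DEAD (z not in live set ['y'])
Stmt 5 'u = y': DEAD (u not in live set ['y'])
Stmt 6 'd = z': DEAD (d not in live set ['y'])
Stmt 7 'x = 9 + d': DEAD (x not in live set ['y'])
Stmt 8 'c = 4': DEAD (c not in live set ['y'])
Stmt 9 'return y': KEEP (return); live-in = ['y']
Removed statement numbers: [2, 4, 5, 6, 7, 8]
Surviving IR:
  a = 0
  y = a
  return y

Answer: 2 4 5 6 7 8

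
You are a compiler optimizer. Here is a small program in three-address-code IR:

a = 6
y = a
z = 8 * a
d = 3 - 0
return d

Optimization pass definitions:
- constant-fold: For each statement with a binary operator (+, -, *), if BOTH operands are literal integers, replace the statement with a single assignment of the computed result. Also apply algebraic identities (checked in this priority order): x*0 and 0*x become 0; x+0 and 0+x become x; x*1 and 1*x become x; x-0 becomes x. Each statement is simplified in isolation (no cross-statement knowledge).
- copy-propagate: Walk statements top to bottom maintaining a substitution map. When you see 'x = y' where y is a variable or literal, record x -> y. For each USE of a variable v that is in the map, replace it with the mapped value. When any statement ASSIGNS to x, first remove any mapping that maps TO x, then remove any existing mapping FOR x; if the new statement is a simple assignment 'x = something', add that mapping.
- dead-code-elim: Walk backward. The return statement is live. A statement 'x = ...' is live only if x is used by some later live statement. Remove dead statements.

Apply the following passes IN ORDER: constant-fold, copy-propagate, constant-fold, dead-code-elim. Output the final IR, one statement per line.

Answer: return 3

Derivation:
Initial IR:
  a = 6
  y = a
  z = 8 * a
  d = 3 - 0
  return d
After constant-fold (5 stmts):
  a = 6
  y = a
  z = 8 * a
  d = 3
  return d
After copy-propagate (5 stmts):
  a = 6
  y = 6
  z = 8 * 6
  d = 3
  return 3
After constant-fold (5 stmts):
  a = 6
  y = 6
  z = 48
  d = 3
  return 3
After dead-code-elim (1 stmts):
  return 3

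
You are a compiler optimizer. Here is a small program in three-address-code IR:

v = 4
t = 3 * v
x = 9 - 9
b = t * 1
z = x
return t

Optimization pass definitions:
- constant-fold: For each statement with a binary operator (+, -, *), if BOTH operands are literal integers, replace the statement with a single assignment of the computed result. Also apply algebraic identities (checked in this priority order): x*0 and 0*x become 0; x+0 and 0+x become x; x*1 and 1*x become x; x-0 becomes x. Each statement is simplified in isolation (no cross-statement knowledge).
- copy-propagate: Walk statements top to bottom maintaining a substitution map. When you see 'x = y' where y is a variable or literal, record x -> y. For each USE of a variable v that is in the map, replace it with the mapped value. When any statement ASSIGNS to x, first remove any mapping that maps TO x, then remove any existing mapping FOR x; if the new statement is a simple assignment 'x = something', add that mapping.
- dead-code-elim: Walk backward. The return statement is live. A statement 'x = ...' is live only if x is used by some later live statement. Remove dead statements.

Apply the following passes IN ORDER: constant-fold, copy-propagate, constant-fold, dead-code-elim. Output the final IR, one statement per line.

Answer: t = 12
return t

Derivation:
Initial IR:
  v = 4
  t = 3 * v
  x = 9 - 9
  b = t * 1
  z = x
  return t
After constant-fold (6 stmts):
  v = 4
  t = 3 * v
  x = 0
  b = t
  z = x
  return t
After copy-propagate (6 stmts):
  v = 4
  t = 3 * 4
  x = 0
  b = t
  z = 0
  return t
After constant-fold (6 stmts):
  v = 4
  t = 12
  x = 0
  b = t
  z = 0
  return t
After dead-code-elim (2 stmts):
  t = 12
  return t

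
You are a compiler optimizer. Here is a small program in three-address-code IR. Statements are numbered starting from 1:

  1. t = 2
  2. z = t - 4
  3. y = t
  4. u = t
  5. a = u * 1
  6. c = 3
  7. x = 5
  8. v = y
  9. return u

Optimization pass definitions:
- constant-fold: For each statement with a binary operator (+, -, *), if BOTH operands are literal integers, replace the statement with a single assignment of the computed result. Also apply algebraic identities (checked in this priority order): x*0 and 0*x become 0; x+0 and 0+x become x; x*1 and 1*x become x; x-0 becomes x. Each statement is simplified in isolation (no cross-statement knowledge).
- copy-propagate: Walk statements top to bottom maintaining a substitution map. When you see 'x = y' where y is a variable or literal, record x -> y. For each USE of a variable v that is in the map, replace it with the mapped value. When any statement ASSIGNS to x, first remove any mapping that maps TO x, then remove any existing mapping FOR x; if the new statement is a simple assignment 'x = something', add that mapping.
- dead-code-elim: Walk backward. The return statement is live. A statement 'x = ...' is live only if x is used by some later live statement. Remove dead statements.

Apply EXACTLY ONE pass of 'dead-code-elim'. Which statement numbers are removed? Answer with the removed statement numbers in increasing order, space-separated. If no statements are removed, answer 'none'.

Backward liveness scan:
Stmt 1 't = 2': KEEP (t is live); live-in = []
Stmt 2 'z = t - 4': DEAD (z not in live set ['t'])
Stmt 3 'y = t': DEAD (y not in live set ['t'])
Stmt 4 'u = t': KEEP (u is live); live-in = ['t']
Stmt 5 'a = u * 1': DEAD (a not in live set ['u'])
Stmt 6 'c = 3': DEAD (c not in live set ['u'])
Stmt 7 'x = 5': DEAD (x not in live set ['u'])
Stmt 8 'v = y': DEAD (v not in live set ['u'])
Stmt 9 'return u': KEEP (return); live-in = ['u']
Removed statement numbers: [2, 3, 5, 6, 7, 8]
Surviving IR:
  t = 2
  u = t
  return u

Answer: 2 3 5 6 7 8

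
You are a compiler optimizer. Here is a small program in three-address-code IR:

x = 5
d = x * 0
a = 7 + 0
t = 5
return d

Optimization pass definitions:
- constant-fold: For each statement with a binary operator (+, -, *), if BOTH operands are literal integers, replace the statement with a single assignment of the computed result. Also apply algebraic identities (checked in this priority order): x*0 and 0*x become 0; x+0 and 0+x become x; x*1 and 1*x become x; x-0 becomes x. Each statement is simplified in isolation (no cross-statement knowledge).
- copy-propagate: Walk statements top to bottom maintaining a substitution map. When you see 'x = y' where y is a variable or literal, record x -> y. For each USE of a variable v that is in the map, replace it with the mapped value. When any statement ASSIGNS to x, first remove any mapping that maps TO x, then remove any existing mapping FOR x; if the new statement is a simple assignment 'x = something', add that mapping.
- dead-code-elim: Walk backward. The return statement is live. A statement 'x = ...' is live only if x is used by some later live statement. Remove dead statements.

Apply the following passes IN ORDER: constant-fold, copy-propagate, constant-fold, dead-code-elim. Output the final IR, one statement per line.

Answer: return 0

Derivation:
Initial IR:
  x = 5
  d = x * 0
  a = 7 + 0
  t = 5
  return d
After constant-fold (5 stmts):
  x = 5
  d = 0
  a = 7
  t = 5
  return d
After copy-propagate (5 stmts):
  x = 5
  d = 0
  a = 7
  t = 5
  return 0
After constant-fold (5 stmts):
  x = 5
  d = 0
  a = 7
  t = 5
  return 0
After dead-code-elim (1 stmts):
  return 0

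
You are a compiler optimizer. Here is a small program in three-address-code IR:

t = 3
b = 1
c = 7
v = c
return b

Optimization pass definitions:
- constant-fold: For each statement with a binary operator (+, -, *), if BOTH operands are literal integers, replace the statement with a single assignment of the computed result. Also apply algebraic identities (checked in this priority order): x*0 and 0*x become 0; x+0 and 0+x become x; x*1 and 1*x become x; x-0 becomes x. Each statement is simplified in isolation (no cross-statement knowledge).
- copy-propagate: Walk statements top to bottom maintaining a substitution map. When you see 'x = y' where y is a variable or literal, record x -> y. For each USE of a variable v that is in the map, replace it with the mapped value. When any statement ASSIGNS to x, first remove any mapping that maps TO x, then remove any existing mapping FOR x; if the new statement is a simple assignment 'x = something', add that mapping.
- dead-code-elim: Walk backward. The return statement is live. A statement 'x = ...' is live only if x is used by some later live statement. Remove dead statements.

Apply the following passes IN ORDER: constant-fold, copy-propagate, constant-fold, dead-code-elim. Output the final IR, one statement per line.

Answer: return 1

Derivation:
Initial IR:
  t = 3
  b = 1
  c = 7
  v = c
  return b
After constant-fold (5 stmts):
  t = 3
  b = 1
  c = 7
  v = c
  return b
After copy-propagate (5 stmts):
  t = 3
  b = 1
  c = 7
  v = 7
  return 1
After constant-fold (5 stmts):
  t = 3
  b = 1
  c = 7
  v = 7
  return 1
After dead-code-elim (1 stmts):
  return 1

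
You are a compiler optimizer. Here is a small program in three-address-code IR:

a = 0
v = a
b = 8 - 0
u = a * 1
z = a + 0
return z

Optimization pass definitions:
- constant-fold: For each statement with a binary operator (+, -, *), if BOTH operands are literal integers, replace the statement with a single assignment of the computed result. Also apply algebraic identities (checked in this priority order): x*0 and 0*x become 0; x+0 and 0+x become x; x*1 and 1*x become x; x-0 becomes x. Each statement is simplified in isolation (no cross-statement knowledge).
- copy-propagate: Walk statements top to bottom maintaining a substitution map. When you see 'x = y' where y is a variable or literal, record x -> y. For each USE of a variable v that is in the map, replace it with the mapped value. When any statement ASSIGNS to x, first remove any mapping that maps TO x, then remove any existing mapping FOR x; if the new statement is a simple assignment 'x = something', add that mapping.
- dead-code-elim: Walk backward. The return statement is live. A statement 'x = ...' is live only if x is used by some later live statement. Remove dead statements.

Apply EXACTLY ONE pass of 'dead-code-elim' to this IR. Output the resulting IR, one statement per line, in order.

Applying dead-code-elim statement-by-statement:
  [6] return z  -> KEEP (return); live=['z']
  [5] z = a + 0  -> KEEP; live=['a']
  [4] u = a * 1  -> DEAD (u not live)
  [3] b = 8 - 0  -> DEAD (b not live)
  [2] v = a  -> DEAD (v not live)
  [1] a = 0  -> KEEP; live=[]
Result (3 stmts):
  a = 0
  z = a + 0
  return z

Answer: a = 0
z = a + 0
return z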